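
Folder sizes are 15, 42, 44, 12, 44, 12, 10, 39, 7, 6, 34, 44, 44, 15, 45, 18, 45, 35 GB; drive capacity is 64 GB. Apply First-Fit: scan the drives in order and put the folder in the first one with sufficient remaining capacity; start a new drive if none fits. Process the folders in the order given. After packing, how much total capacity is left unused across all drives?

drive 1: place 15 GB, 49 GB left
drive 1: place 42 GB, 7 GB left
drive 2: place 44 GB, 20 GB left
drive 2: place 12 GB, 8 GB left
drive 3: place 44 GB, 20 GB left
drive 3: place 12 GB, 8 GB left
drive 4: place 10 GB, 54 GB left
drive 4: place 39 GB, 15 GB left
drive 1: place 7 GB, 0 GB left
drive 2: place 6 GB, 2 GB left
drive 5: place 34 GB, 30 GB left
drive 6: place 44 GB, 20 GB left
drive 7: place 44 GB, 20 GB left
drive 4: place 15 GB, 0 GB left
drive 8: place 45 GB, 19 GB left
drive 5: place 18 GB, 12 GB left
drive 9: place 45 GB, 19 GB left
drive 10: place 35 GB, 29 GB left
10 drives × 64 GB = 640 GB; used 511 GB; unused 129 GB.

129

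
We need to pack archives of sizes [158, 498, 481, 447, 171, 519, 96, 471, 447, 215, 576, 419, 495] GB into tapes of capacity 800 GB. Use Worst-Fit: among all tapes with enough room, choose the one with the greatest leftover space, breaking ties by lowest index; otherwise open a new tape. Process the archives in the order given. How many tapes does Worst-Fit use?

9

Put 158 GB in tape 1; 642 GB remain.
Put 498 GB in tape 1; 144 GB remain.
Put 481 GB in tape 2; 319 GB remain.
Put 447 GB in tape 3; 353 GB remain.
Put 171 GB in tape 3; 182 GB remain.
Put 519 GB in tape 4; 281 GB remain.
Put 96 GB in tape 2; 223 GB remain.
Put 471 GB in tape 5; 329 GB remain.
Put 447 GB in tape 6; 353 GB remain.
Put 215 GB in tape 6; 138 GB remain.
Put 576 GB in tape 7; 224 GB remain.
Put 419 GB in tape 8; 381 GB remain.
Put 495 GB in tape 9; 305 GB remain.
Final tapes: [158,498] [481,96] [447,171] [519] [471] [447,215] [576] [419] [495].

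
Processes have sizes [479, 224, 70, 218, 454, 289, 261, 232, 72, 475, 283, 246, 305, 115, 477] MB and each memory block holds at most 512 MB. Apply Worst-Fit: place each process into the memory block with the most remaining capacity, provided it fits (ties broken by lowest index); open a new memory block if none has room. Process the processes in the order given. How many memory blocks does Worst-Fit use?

10

479 MB → memory block 1 (remaining 33 MB)
224 MB → memory block 2 (remaining 288 MB)
70 MB → memory block 2 (remaining 218 MB)
218 MB → memory block 2 (remaining 0 MB)
454 MB → memory block 3 (remaining 58 MB)
289 MB → memory block 4 (remaining 223 MB)
261 MB → memory block 5 (remaining 251 MB)
232 MB → memory block 5 (remaining 19 MB)
72 MB → memory block 4 (remaining 151 MB)
475 MB → memory block 6 (remaining 37 MB)
283 MB → memory block 7 (remaining 229 MB)
246 MB → memory block 8 (remaining 266 MB)
305 MB → memory block 9 (remaining 207 MB)
115 MB → memory block 8 (remaining 151 MB)
477 MB → memory block 10 (remaining 35 MB)
Final memory blocks: [479] [224,70,218] [454] [289,72] [261,232] [475] [283] [246,115] [305] [477].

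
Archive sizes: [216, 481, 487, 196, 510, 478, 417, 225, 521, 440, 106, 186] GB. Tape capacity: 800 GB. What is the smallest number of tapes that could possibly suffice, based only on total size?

6 tapes

Total size = 216 + 481 + 487 + 196 + 510 + 478 + 417 + 225 + 521 + 440 + 106 + 186 = 4263 GB.
⌈4263 / 800⌉ = 6.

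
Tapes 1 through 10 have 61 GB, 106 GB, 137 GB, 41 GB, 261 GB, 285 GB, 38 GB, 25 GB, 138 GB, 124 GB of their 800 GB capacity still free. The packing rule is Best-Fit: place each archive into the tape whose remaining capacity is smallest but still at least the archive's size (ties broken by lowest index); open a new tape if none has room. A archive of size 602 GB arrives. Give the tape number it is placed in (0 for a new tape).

No tape has ≥ 602 GB free, so a new tape is opened.

0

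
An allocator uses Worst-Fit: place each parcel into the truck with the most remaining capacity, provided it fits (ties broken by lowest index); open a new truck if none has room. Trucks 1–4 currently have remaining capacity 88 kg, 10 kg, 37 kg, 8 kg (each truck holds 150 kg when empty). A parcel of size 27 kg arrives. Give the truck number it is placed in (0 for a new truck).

Trucks with room: truck 1 (88 kg), truck 3 (37 kg).
Most room is truck 1 with 88 kg free.

1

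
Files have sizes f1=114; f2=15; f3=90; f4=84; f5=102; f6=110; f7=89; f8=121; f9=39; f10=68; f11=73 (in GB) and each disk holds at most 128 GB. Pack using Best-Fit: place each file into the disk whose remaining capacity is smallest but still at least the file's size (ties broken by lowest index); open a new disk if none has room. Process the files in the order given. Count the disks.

f1 (114 GB) → disk 1 (remaining 14 GB)
f2 (15 GB) → disk 2 (remaining 113 GB)
f3 (90 GB) → disk 2 (remaining 23 GB)
f4 (84 GB) → disk 3 (remaining 44 GB)
f5 (102 GB) → disk 4 (remaining 26 GB)
f6 (110 GB) → disk 5 (remaining 18 GB)
f7 (89 GB) → disk 6 (remaining 39 GB)
f8 (121 GB) → disk 7 (remaining 7 GB)
f9 (39 GB) → disk 6 (remaining 0 GB)
f10 (68 GB) → disk 8 (remaining 60 GB)
f11 (73 GB) → disk 9 (remaining 55 GB)
Final disks: [114] [15,90] [84] [102] [110] [89,39] [121] [68] [73].

9 disks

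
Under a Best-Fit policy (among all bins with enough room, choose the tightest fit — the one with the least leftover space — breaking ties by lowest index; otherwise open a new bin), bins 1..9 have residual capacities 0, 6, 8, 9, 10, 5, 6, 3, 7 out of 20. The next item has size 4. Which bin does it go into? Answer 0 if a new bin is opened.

Bins with room: bin 2 (6), bin 3 (8), bin 4 (9), bin 5 (10), bin 6 (5), bin 7 (6), bin 9 (7).
Tightest fit is bin 6 with 5 free.

6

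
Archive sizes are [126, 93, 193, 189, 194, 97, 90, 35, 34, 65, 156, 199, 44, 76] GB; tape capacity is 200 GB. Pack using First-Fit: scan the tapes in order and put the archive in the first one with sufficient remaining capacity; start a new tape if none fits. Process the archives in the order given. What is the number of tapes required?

126 GB → tape 1 (remaining 74 GB)
93 GB → tape 2 (remaining 107 GB)
193 GB → tape 3 (remaining 7 GB)
189 GB → tape 4 (remaining 11 GB)
194 GB → tape 5 (remaining 6 GB)
97 GB → tape 2 (remaining 10 GB)
90 GB → tape 6 (remaining 110 GB)
35 GB → tape 1 (remaining 39 GB)
34 GB → tape 1 (remaining 5 GB)
65 GB → tape 6 (remaining 45 GB)
156 GB → tape 7 (remaining 44 GB)
199 GB → tape 8 (remaining 1 GB)
44 GB → tape 6 (remaining 1 GB)
76 GB → tape 9 (remaining 124 GB)
Final tapes: [126,35,34] [93,97] [193] [189] [194] [90,65,44] [156] [199] [76].

9 tapes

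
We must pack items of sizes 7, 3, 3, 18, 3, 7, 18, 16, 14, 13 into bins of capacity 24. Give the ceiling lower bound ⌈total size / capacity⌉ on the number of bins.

Total size = 7 + 3 + 3 + 18 + 3 + 7 + 18 + 16 + 14 + 13 = 102.
⌈102 / 24⌉ = 5.

5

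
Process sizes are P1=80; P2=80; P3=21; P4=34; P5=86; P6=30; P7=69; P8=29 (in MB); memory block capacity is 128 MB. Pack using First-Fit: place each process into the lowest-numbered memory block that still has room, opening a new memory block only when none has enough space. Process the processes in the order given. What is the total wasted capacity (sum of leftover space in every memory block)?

Put P1 (80 MB) in memory block 1; 48 MB remain.
Put P2 (80 MB) in memory block 2; 48 MB remain.
Put P3 (21 MB) in memory block 1; 27 MB remain.
Put P4 (34 MB) in memory block 2; 14 MB remain.
Put P5 (86 MB) in memory block 3; 42 MB remain.
Put P6 (30 MB) in memory block 3; 12 MB remain.
Put P7 (69 MB) in memory block 4; 59 MB remain.
Put P8 (29 MB) in memory block 4; 30 MB remain.
4 memory blocks × 128 MB = 512 MB; used 429 MB; unused 83 MB.

83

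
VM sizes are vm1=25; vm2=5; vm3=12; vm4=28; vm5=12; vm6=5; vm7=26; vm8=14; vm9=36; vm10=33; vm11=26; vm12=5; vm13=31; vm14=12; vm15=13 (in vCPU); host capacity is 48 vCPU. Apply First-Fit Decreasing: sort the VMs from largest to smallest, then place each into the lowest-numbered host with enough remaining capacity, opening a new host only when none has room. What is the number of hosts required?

7

Sorted descending: 36, 33, 31, 28, 26, 26, 25, 14, 13, 12, 12, 12, 5, 5, 5.
Put 36 vCPU in host 1; 12 vCPU remain.
Put 33 vCPU in host 2; 15 vCPU remain.
Put 31 vCPU in host 3; 17 vCPU remain.
Put 28 vCPU in host 4; 20 vCPU remain.
Put 26 vCPU in host 5; 22 vCPU remain.
Put 26 vCPU in host 6; 22 vCPU remain.
Put 25 vCPU in host 7; 23 vCPU remain.
Put 14 vCPU in host 2; 1 vCPU remain.
Put 13 vCPU in host 3; 4 vCPU remain.
Put 12 vCPU in host 1; 0 vCPU remain.
Put 12 vCPU in host 4; 8 vCPU remain.
Put 12 vCPU in host 5; 10 vCPU remain.
Put 5 vCPU in host 4; 3 vCPU remain.
Put 5 vCPU in host 5; 5 vCPU remain.
Put 5 vCPU in host 5; 0 vCPU remain.
Final hosts: [36,12] [33,14] [31,13] [28,12,5] [26,12,5,5] [26] [25].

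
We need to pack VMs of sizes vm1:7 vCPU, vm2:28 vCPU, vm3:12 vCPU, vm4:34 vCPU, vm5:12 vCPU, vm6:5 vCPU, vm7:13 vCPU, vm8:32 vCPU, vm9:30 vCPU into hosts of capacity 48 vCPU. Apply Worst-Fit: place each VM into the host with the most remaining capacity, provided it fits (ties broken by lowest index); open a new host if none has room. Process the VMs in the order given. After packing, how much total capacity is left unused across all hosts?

19

vm1 (7 vCPU) → host 1 (remaining 41 vCPU)
vm2 (28 vCPU) → host 1 (remaining 13 vCPU)
vm3 (12 vCPU) → host 1 (remaining 1 vCPU)
vm4 (34 vCPU) → host 2 (remaining 14 vCPU)
vm5 (12 vCPU) → host 2 (remaining 2 vCPU)
vm6 (5 vCPU) → host 3 (remaining 43 vCPU)
vm7 (13 vCPU) → host 3 (remaining 30 vCPU)
vm8 (32 vCPU) → host 4 (remaining 16 vCPU)
vm9 (30 vCPU) → host 3 (remaining 0 vCPU)
4 hosts × 48 vCPU = 192 vCPU; used 173 vCPU; unused 19 vCPU.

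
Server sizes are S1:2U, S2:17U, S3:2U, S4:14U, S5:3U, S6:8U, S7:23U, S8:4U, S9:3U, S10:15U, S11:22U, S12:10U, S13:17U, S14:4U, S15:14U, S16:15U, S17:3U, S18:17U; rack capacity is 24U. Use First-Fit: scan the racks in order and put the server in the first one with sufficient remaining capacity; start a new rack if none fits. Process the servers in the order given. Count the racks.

Put S1 (2U) in rack 1; 22U remain.
Put S2 (17U) in rack 1; 5U remain.
Put S3 (2U) in rack 1; 3U remain.
Put S4 (14U) in rack 2; 10U remain.
Put S5 (3U) in rack 1; 0U remain.
Put S6 (8U) in rack 2; 2U remain.
Put S7 (23U) in rack 3; 1U remain.
Put S8 (4U) in rack 4; 20U remain.
Put S9 (3U) in rack 4; 17U remain.
Put S10 (15U) in rack 4; 2U remain.
Put S11 (22U) in rack 5; 2U remain.
Put S12 (10U) in rack 6; 14U remain.
Put S13 (17U) in rack 7; 7U remain.
Put S14 (4U) in rack 6; 10U remain.
Put S15 (14U) in rack 8; 10U remain.
Put S16 (15U) in rack 9; 9U remain.
Put S17 (3U) in rack 6; 7U remain.
Put S18 (17U) in rack 10; 7U remain.
Final racks: [2,17,2,3] [14,8] [23] [4,3,15] [22] [10,4,3] [17] [14] [15] [17].

10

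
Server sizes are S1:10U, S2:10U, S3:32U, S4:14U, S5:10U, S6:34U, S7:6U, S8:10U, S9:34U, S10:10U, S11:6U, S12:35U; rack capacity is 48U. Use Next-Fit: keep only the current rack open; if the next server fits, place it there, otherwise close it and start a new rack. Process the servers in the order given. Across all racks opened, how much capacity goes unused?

Put S1 (10U) in rack 1; 38U remain.
Put S2 (10U) in rack 1; 28U remain.
Put S3 (32U) in rack 2; 16U remain.
Put S4 (14U) in rack 2; 2U remain.
Put S5 (10U) in rack 3; 38U remain.
Put S6 (34U) in rack 3; 4U remain.
Put S7 (6U) in rack 4; 42U remain.
Put S8 (10U) in rack 4; 32U remain.
Put S9 (34U) in rack 5; 14U remain.
Put S10 (10U) in rack 5; 4U remain.
Put S11 (6U) in rack 6; 42U remain.
Put S12 (35U) in rack 6; 7U remain.
6 racks × 48U = 288U; used 211U; unused 77U.

77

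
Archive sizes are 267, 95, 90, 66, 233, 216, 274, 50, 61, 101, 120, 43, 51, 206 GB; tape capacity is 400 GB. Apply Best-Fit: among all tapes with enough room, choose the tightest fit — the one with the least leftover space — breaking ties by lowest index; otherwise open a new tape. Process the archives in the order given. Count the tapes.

5 tapes

267 GB → tape 1 (remaining 133 GB)
95 GB → tape 1 (remaining 38 GB)
90 GB → tape 2 (remaining 310 GB)
66 GB → tape 2 (remaining 244 GB)
233 GB → tape 2 (remaining 11 GB)
216 GB → tape 3 (remaining 184 GB)
274 GB → tape 4 (remaining 126 GB)
50 GB → tape 4 (remaining 76 GB)
61 GB → tape 4 (remaining 15 GB)
101 GB → tape 3 (remaining 83 GB)
120 GB → tape 5 (remaining 280 GB)
43 GB → tape 3 (remaining 40 GB)
51 GB → tape 5 (remaining 229 GB)
206 GB → tape 5 (remaining 23 GB)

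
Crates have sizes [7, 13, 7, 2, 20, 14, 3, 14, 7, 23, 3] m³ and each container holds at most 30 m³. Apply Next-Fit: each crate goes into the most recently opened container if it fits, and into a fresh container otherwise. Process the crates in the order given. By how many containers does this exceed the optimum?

Next-Fit: [7,13,7,2] [20] [14,3] [14,7] [23,3] → 5 containers.
Total size 113 m³; any packing needs at least ⌈113/30⌉ = 4 containers.
An optimal packing achieves that bound: [23,7] [20,7,3] [14,14,2] [13,7,3] → 4 containers.
Excess: 5 − 4 = 1.

1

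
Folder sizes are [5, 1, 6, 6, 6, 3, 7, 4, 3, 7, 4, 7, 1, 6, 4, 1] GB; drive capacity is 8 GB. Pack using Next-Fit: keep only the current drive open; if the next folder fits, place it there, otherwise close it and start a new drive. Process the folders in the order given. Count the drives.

Put 5 GB in drive 1; 3 GB remain.
Put 1 GB in drive 1; 2 GB remain.
Put 6 GB in drive 2; 2 GB remain.
Put 6 GB in drive 3; 2 GB remain.
Put 6 GB in drive 4; 2 GB remain.
Put 3 GB in drive 5; 5 GB remain.
Put 7 GB in drive 6; 1 GB remain.
Put 4 GB in drive 7; 4 GB remain.
Put 3 GB in drive 7; 1 GB remain.
Put 7 GB in drive 8; 1 GB remain.
Put 4 GB in drive 9; 4 GB remain.
Put 7 GB in drive 10; 1 GB remain.
Put 1 GB in drive 10; 0 GB remain.
Put 6 GB in drive 11; 2 GB remain.
Put 4 GB in drive 12; 4 GB remain.
Put 1 GB in drive 12; 3 GB remain.
Final drives: [5,1] [6] [6] [6] [3] [7] [4,3] [7] [4] [7,1] [6] [4,1].

12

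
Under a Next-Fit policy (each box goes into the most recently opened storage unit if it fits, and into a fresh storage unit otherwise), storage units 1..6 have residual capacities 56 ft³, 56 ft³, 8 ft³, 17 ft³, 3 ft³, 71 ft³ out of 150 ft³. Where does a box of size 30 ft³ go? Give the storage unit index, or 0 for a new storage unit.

6

Next-Fit only looks at storage unit 6, which has 71 ft³ free.
30 ft³ fits there.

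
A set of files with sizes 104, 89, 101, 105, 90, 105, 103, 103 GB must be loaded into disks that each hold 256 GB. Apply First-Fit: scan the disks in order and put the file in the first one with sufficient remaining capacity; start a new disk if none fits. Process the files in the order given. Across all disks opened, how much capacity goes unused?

Put 104 GB in disk 1; 152 GB remain.
Put 89 GB in disk 1; 63 GB remain.
Put 101 GB in disk 2; 155 GB remain.
Put 105 GB in disk 2; 50 GB remain.
Put 90 GB in disk 3; 166 GB remain.
Put 105 GB in disk 3; 61 GB remain.
Put 103 GB in disk 4; 153 GB remain.
Put 103 GB in disk 4; 50 GB remain.
4 disks × 256 GB = 1024 GB; used 800 GB; unused 224 GB.

224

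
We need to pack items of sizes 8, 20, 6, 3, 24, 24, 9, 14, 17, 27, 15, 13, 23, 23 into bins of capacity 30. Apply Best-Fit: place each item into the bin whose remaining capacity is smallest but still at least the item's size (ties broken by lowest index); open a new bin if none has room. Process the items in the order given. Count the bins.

bin 1: place 8, 22 left
bin 1: place 20, 2 left
bin 2: place 6, 24 left
bin 2: place 3, 21 left
bin 3: place 24, 6 left
bin 4: place 24, 6 left
bin 2: place 9, 12 left
bin 5: place 14, 16 left
bin 6: place 17, 13 left
bin 7: place 27, 3 left
bin 5: place 15, 1 left
bin 6: place 13, 0 left
bin 8: place 23, 7 left
bin 9: place 23, 7 left
Final bins: [8,20] [6,3,9] [24] [24] [14,15] [17,13] [27] [23] [23].

9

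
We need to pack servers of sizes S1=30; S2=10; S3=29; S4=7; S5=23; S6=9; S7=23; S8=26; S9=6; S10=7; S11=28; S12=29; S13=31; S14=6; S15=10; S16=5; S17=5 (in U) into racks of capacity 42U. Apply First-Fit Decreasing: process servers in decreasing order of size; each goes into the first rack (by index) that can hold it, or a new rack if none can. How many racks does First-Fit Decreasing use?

Sorted descending: 31, 30, 29, 29, 28, 26, 23, 23, 10, 10, 9, 7, 7, 6, 6, 5, 5.
31U → rack 1 (remaining 11U)
30U → rack 2 (remaining 12U)
29U → rack 3 (remaining 13U)
29U → rack 4 (remaining 13U)
28U → rack 5 (remaining 14U)
26U → rack 6 (remaining 16U)
23U → rack 7 (remaining 19U)
23U → rack 8 (remaining 19U)
10U → rack 1 (remaining 1U)
10U → rack 2 (remaining 2U)
9U → rack 3 (remaining 4U)
7U → rack 4 (remaining 6U)
7U → rack 5 (remaining 7U)
6U → rack 4 (remaining 0U)
6U → rack 5 (remaining 1U)
5U → rack 6 (remaining 11U)
5U → rack 6 (remaining 6U)

8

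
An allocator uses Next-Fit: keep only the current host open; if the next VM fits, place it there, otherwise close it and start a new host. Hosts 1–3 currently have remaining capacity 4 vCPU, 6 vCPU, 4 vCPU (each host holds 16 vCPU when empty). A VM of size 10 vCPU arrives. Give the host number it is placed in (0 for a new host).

Next-Fit only looks at host 3, which has 4 vCPU free.
10 vCPU does not fit, so a new host is opened.

0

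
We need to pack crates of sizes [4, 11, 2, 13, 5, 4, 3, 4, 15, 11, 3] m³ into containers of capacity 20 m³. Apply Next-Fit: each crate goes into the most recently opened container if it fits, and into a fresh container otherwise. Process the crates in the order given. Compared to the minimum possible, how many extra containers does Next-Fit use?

Next-Fit: [4,11,2] [13,5] [4,3,4] [15] [11,3] → 5 containers.
Total size 75 m³; any packing needs at least ⌈75/20⌉ = 4 containers.
An optimal packing achieves that bound: [15,5] [13,4,3] [11,4,4] [11,3,2] → 4 containers.
Excess: 5 − 4 = 1.

1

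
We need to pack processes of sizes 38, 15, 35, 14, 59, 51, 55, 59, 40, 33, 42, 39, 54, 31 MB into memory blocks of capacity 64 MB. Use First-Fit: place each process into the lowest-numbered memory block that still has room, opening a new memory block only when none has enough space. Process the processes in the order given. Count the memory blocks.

Put 38 MB in memory block 1; 26 MB remain.
Put 15 MB in memory block 1; 11 MB remain.
Put 35 MB in memory block 2; 29 MB remain.
Put 14 MB in memory block 2; 15 MB remain.
Put 59 MB in memory block 3; 5 MB remain.
Put 51 MB in memory block 4; 13 MB remain.
Put 55 MB in memory block 5; 9 MB remain.
Put 59 MB in memory block 6; 5 MB remain.
Put 40 MB in memory block 7; 24 MB remain.
Put 33 MB in memory block 8; 31 MB remain.
Put 42 MB in memory block 9; 22 MB remain.
Put 39 MB in memory block 10; 25 MB remain.
Put 54 MB in memory block 11; 10 MB remain.
Put 31 MB in memory block 8; 0 MB remain.
Final memory blocks: [38,15] [35,14] [59] [51] [55] [59] [40] [33,31] [42] [39] [54].

11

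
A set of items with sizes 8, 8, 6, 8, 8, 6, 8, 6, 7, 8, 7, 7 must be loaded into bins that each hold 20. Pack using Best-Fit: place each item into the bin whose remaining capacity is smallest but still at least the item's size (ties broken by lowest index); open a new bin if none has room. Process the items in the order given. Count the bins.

Put 8 in bin 1; 12 remain.
Put 8 in bin 1; 4 remain.
Put 6 in bin 2; 14 remain.
Put 8 in bin 2; 6 remain.
Put 8 in bin 3; 12 remain.
Put 6 in bin 2; 0 remain.
Put 8 in bin 3; 4 remain.
Put 6 in bin 4; 14 remain.
Put 7 in bin 4; 7 remain.
Put 8 in bin 5; 12 remain.
Put 7 in bin 4; 0 remain.
Put 7 in bin 5; 5 remain.
Final bins: [8,8] [6,8,6] [8,8] [6,7,7] [8,7].

5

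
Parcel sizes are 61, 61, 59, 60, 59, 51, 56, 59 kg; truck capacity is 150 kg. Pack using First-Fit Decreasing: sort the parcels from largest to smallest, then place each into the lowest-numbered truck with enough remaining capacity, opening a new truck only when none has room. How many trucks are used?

4 trucks

Sorted descending: 61, 61, 60, 59, 59, 59, 56, 51.
Put 61 kg in truck 1; 89 kg remain.
Put 61 kg in truck 1; 28 kg remain.
Put 60 kg in truck 2; 90 kg remain.
Put 59 kg in truck 2; 31 kg remain.
Put 59 kg in truck 3; 91 kg remain.
Put 59 kg in truck 3; 32 kg remain.
Put 56 kg in truck 4; 94 kg remain.
Put 51 kg in truck 4; 43 kg remain.
Final trucks: [61,61] [60,59] [59,59] [56,51].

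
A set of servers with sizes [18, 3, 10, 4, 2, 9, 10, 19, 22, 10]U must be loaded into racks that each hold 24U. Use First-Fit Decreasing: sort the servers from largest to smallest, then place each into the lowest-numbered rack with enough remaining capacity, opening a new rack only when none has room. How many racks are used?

5 racks

Sorted descending: 22, 19, 18, 10, 10, 10, 9, 4, 3, 2.
22U → rack 1 (remaining 2U)
19U → rack 2 (remaining 5U)
18U → rack 3 (remaining 6U)
10U → rack 4 (remaining 14U)
10U → rack 4 (remaining 4U)
10U → rack 5 (remaining 14U)
9U → rack 5 (remaining 5U)
4U → rack 2 (remaining 1U)
3U → rack 3 (remaining 3U)
2U → rack 1 (remaining 0U)
Final racks: [22,2] [19,4] [18,3] [10,10] [10,9].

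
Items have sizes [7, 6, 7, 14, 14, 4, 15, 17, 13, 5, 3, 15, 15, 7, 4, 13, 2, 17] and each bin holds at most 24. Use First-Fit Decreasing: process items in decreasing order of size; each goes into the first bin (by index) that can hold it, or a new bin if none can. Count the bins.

9

Sorted descending: 17, 17, 15, 15, 15, 14, 14, 13, 13, 7, 7, 7, 6, 5, 4, 4, 3, 2.
17 → bin 1 (remaining 7)
17 → bin 2 (remaining 7)
15 → bin 3 (remaining 9)
15 → bin 4 (remaining 9)
15 → bin 5 (remaining 9)
14 → bin 6 (remaining 10)
14 → bin 7 (remaining 10)
13 → bin 8 (remaining 11)
13 → bin 9 (remaining 11)
7 → bin 1 (remaining 0)
7 → bin 2 (remaining 0)
7 → bin 3 (remaining 2)
6 → bin 4 (remaining 3)
5 → bin 5 (remaining 4)
4 → bin 5 (remaining 0)
4 → bin 6 (remaining 6)
3 → bin 4 (remaining 0)
2 → bin 3 (remaining 0)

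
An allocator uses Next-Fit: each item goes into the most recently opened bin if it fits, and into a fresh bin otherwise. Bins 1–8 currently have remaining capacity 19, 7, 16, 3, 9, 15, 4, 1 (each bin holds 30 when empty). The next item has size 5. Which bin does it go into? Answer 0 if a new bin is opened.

0

Next-Fit only looks at bin 8, which has 1 free.
5 does not fit, so a new bin is opened.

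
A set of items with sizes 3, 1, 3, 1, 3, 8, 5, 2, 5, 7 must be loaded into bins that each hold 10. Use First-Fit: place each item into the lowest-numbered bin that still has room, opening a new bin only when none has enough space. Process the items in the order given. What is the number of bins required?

bin 1: place 3, 7 left
bin 1: place 1, 6 left
bin 1: place 3, 3 left
bin 1: place 1, 2 left
bin 2: place 3, 7 left
bin 3: place 8, 2 left
bin 2: place 5, 2 left
bin 1: place 2, 0 left
bin 4: place 5, 5 left
bin 5: place 7, 3 left
Final bins: [3,1,3,1,2] [3,5] [8] [5] [7].

5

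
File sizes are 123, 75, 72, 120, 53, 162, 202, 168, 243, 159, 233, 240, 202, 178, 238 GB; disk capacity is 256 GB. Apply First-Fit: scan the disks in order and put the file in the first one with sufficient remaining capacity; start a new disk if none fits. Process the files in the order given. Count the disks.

12

disk 1: place 123 GB, 133 GB left
disk 1: place 75 GB, 58 GB left
disk 2: place 72 GB, 184 GB left
disk 2: place 120 GB, 64 GB left
disk 1: place 53 GB, 5 GB left
disk 3: place 162 GB, 94 GB left
disk 4: place 202 GB, 54 GB left
disk 5: place 168 GB, 88 GB left
disk 6: place 243 GB, 13 GB left
disk 7: place 159 GB, 97 GB left
disk 8: place 233 GB, 23 GB left
disk 9: place 240 GB, 16 GB left
disk 10: place 202 GB, 54 GB left
disk 11: place 178 GB, 78 GB left
disk 12: place 238 GB, 18 GB left
Final disks: [123,75,53] [72,120] [162] [202] [168] [243] [159] [233] [240] [202] [178] [238].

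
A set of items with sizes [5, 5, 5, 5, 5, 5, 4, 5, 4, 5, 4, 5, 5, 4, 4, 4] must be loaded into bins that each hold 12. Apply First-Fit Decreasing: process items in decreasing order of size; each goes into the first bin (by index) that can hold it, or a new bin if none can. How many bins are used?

7

Sorted descending: 5, 5, 5, 5, 5, 5, 5, 5, 5, 5, 4, 4, 4, 4, 4, 4.
5 → bin 1 (remaining 7)
5 → bin 1 (remaining 2)
5 → bin 2 (remaining 7)
5 → bin 2 (remaining 2)
5 → bin 3 (remaining 7)
5 → bin 3 (remaining 2)
5 → bin 4 (remaining 7)
5 → bin 4 (remaining 2)
5 → bin 5 (remaining 7)
5 → bin 5 (remaining 2)
4 → bin 6 (remaining 8)
4 → bin 6 (remaining 4)
4 → bin 6 (remaining 0)
4 → bin 7 (remaining 8)
4 → bin 7 (remaining 4)
4 → bin 7 (remaining 0)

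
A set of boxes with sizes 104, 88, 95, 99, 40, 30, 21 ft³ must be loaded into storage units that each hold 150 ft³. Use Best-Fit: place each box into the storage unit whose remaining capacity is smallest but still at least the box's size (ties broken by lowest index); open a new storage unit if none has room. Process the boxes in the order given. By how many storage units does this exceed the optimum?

Best-Fit: [104,40] [88] [95] [99,30,21] → 4 storage units.
Total size 477 ft³; any packing needs at least ⌈477/150⌉ = 4 storage units.
So 4 is already optimal.

0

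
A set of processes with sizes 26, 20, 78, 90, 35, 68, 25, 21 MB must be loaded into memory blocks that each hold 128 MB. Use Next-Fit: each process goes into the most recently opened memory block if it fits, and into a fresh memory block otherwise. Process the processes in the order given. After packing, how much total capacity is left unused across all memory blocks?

21

26 MB → memory block 1 (remaining 102 MB)
20 MB → memory block 1 (remaining 82 MB)
78 MB → memory block 1 (remaining 4 MB)
90 MB → memory block 2 (remaining 38 MB)
35 MB → memory block 2 (remaining 3 MB)
68 MB → memory block 3 (remaining 60 MB)
25 MB → memory block 3 (remaining 35 MB)
21 MB → memory block 3 (remaining 14 MB)
3 memory blocks × 128 MB = 384 MB; used 363 MB; unused 21 MB.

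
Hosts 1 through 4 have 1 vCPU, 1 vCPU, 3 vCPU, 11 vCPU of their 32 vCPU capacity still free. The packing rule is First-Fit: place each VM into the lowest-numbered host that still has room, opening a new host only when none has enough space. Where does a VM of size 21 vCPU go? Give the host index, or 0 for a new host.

No host has ≥ 21 vCPU free, so a new host is opened.

0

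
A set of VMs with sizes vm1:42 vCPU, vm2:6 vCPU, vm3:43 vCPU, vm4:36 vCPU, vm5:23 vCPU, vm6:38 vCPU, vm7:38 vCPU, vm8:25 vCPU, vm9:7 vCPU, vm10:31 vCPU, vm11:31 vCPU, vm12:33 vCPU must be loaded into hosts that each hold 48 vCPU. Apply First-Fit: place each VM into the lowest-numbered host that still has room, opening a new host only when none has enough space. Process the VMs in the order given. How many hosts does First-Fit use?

9 hosts

vm1 (42 vCPU) → host 1 (remaining 6 vCPU)
vm2 (6 vCPU) → host 1 (remaining 0 vCPU)
vm3 (43 vCPU) → host 2 (remaining 5 vCPU)
vm4 (36 vCPU) → host 3 (remaining 12 vCPU)
vm5 (23 vCPU) → host 4 (remaining 25 vCPU)
vm6 (38 vCPU) → host 5 (remaining 10 vCPU)
vm7 (38 vCPU) → host 6 (remaining 10 vCPU)
vm8 (25 vCPU) → host 4 (remaining 0 vCPU)
vm9 (7 vCPU) → host 3 (remaining 5 vCPU)
vm10 (31 vCPU) → host 7 (remaining 17 vCPU)
vm11 (31 vCPU) → host 8 (remaining 17 vCPU)
vm12 (33 vCPU) → host 9 (remaining 15 vCPU)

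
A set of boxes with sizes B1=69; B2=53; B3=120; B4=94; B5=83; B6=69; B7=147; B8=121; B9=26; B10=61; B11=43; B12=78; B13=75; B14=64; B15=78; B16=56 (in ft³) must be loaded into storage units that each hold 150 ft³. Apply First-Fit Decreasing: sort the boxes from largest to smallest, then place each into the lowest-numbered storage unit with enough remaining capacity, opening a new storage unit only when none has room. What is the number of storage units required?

9

Sorted descending: 147, 121, 120, 94, 83, 78, 78, 75, 69, 69, 64, 61, 56, 53, 43, 26.
storage unit 1: place 147 ft³, 3 ft³ left
storage unit 2: place 121 ft³, 29 ft³ left
storage unit 3: place 120 ft³, 30 ft³ left
storage unit 4: place 94 ft³, 56 ft³ left
storage unit 5: place 83 ft³, 67 ft³ left
storage unit 6: place 78 ft³, 72 ft³ left
storage unit 7: place 78 ft³, 72 ft³ left
storage unit 8: place 75 ft³, 75 ft³ left
storage unit 6: place 69 ft³, 3 ft³ left
storage unit 7: place 69 ft³, 3 ft³ left
storage unit 5: place 64 ft³, 3 ft³ left
storage unit 8: place 61 ft³, 14 ft³ left
storage unit 4: place 56 ft³, 0 ft³ left
storage unit 9: place 53 ft³, 97 ft³ left
storage unit 9: place 43 ft³, 54 ft³ left
storage unit 2: place 26 ft³, 3 ft³ left
Final storage units: [147] [121,26] [120] [94,56] [83,64] [78,69] [78,69] [75,61] [53,43].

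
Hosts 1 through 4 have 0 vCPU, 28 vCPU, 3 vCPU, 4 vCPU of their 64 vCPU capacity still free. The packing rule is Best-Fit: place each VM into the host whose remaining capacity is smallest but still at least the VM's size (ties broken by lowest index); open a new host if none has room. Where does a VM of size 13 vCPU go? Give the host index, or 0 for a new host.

2

Hosts with room: host 2 (28 vCPU).
Tightest fit is host 2 with 28 vCPU free.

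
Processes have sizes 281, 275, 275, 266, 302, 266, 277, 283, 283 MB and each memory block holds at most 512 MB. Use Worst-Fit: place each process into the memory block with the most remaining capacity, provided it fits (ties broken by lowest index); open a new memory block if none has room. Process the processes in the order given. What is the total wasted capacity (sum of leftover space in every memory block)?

281 MB → memory block 1 (remaining 231 MB)
275 MB → memory block 2 (remaining 237 MB)
275 MB → memory block 3 (remaining 237 MB)
266 MB → memory block 4 (remaining 246 MB)
302 MB → memory block 5 (remaining 210 MB)
266 MB → memory block 6 (remaining 246 MB)
277 MB → memory block 7 (remaining 235 MB)
283 MB → memory block 8 (remaining 229 MB)
283 MB → memory block 9 (remaining 229 MB)
9 memory blocks × 512 MB = 4608 MB; used 2508 MB; unused 2100 MB.

2100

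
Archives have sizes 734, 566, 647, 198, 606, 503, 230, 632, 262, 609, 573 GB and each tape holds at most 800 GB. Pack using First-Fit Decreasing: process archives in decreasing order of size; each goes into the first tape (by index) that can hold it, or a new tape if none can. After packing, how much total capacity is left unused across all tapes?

Sorted descending: 734, 647, 632, 609, 606, 573, 566, 503, 262, 230, 198.
tape 1: place 734 GB, 66 GB left
tape 2: place 647 GB, 153 GB left
tape 3: place 632 GB, 168 GB left
tape 4: place 609 GB, 191 GB left
tape 5: place 606 GB, 194 GB left
tape 6: place 573 GB, 227 GB left
tape 7: place 566 GB, 234 GB left
tape 8: place 503 GB, 297 GB left
tape 8: place 262 GB, 35 GB left
tape 7: place 230 GB, 4 GB left
tape 6: place 198 GB, 29 GB left
8 tapes × 800 GB = 6400 GB; used 5560 GB; unused 840 GB.

840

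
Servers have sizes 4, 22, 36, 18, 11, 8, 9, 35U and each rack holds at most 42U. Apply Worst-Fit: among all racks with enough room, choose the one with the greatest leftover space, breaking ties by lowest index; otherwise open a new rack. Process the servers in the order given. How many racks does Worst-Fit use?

4

rack 1: place 4U, 38U left
rack 1: place 22U, 16U left
rack 2: place 36U, 6U left
rack 3: place 18U, 24U left
rack 3: place 11U, 13U left
rack 1: place 8U, 8U left
rack 3: place 9U, 4U left
rack 4: place 35U, 7U left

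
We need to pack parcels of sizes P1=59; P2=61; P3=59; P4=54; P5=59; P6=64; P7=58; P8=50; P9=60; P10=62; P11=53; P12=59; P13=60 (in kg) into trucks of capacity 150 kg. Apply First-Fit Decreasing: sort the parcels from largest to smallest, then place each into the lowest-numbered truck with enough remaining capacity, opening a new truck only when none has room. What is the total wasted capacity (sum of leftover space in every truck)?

Sorted descending: 64, 62, 61, 60, 60, 59, 59, 59, 59, 58, 54, 53, 50.
truck 1: place 64 kg, 86 kg left
truck 1: place 62 kg, 24 kg left
truck 2: place 61 kg, 89 kg left
truck 2: place 60 kg, 29 kg left
truck 3: place 60 kg, 90 kg left
truck 3: place 59 kg, 31 kg left
truck 4: place 59 kg, 91 kg left
truck 4: place 59 kg, 32 kg left
truck 5: place 59 kg, 91 kg left
truck 5: place 58 kg, 33 kg left
truck 6: place 54 kg, 96 kg left
truck 6: place 53 kg, 43 kg left
truck 7: place 50 kg, 100 kg left
7 trucks × 150 kg = 1050 kg; used 758 kg; unused 292 kg.

292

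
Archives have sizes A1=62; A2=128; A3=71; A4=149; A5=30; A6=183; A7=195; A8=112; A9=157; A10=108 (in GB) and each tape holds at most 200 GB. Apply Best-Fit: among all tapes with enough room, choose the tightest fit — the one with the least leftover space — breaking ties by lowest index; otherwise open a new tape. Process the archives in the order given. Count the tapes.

7

tape 1: place A1 (62 GB), 138 GB left
tape 1: place A2 (128 GB), 10 GB left
tape 2: place A3 (71 GB), 129 GB left
tape 3: place A4 (149 GB), 51 GB left
tape 3: place A5 (30 GB), 21 GB left
tape 4: place A6 (183 GB), 17 GB left
tape 5: place A7 (195 GB), 5 GB left
tape 2: place A8 (112 GB), 17 GB left
tape 6: place A9 (157 GB), 43 GB left
tape 7: place A10 (108 GB), 92 GB left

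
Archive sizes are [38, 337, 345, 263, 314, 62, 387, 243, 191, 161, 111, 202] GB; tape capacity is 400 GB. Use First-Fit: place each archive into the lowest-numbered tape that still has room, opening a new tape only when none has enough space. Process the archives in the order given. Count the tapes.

Put 38 GB in tape 1; 362 GB remain.
Put 337 GB in tape 1; 25 GB remain.
Put 345 GB in tape 2; 55 GB remain.
Put 263 GB in tape 3; 137 GB remain.
Put 314 GB in tape 4; 86 GB remain.
Put 62 GB in tape 3; 75 GB remain.
Put 387 GB in tape 5; 13 GB remain.
Put 243 GB in tape 6; 157 GB remain.
Put 191 GB in tape 7; 209 GB remain.
Put 161 GB in tape 7; 48 GB remain.
Put 111 GB in tape 6; 46 GB remain.
Put 202 GB in tape 8; 198 GB remain.
Final tapes: [38,337] [345] [263,62] [314] [387] [243,111] [191,161] [202].

8 tapes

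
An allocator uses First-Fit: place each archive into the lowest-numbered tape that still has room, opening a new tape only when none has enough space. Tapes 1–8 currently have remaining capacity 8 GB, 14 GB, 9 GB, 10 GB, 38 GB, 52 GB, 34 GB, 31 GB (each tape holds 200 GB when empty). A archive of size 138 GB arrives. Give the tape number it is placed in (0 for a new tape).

No tape has ≥ 138 GB free, so a new tape is opened.

0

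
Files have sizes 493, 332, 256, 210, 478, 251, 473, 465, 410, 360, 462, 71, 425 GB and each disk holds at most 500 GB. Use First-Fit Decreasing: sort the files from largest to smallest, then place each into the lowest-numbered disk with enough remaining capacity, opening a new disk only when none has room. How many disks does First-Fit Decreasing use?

Sorted descending: 493, 478, 473, 465, 462, 425, 410, 360, 332, 256, 251, 210, 71.
Put 493 GB in disk 1; 7 GB remain.
Put 478 GB in disk 2; 22 GB remain.
Put 473 GB in disk 3; 27 GB remain.
Put 465 GB in disk 4; 35 GB remain.
Put 462 GB in disk 5; 38 GB remain.
Put 425 GB in disk 6; 75 GB remain.
Put 410 GB in disk 7; 90 GB remain.
Put 360 GB in disk 8; 140 GB remain.
Put 332 GB in disk 9; 168 GB remain.
Put 256 GB in disk 10; 244 GB remain.
Put 251 GB in disk 11; 249 GB remain.
Put 210 GB in disk 10; 34 GB remain.
Put 71 GB in disk 6; 4 GB remain.

11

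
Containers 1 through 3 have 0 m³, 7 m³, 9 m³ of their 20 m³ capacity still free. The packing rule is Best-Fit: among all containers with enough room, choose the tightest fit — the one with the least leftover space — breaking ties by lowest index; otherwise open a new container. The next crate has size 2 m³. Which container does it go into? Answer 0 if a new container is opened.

2

Containers with room: container 2 (7 m³), container 3 (9 m³).
Tightest fit is container 2 with 7 m³ free.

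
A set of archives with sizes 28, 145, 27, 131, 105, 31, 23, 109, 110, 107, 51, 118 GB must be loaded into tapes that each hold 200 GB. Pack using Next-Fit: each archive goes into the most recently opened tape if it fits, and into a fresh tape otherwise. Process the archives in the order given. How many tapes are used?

7

Put 28 GB in tape 1; 172 GB remain.
Put 145 GB in tape 1; 27 GB remain.
Put 27 GB in tape 1; 0 GB remain.
Put 131 GB in tape 2; 69 GB remain.
Put 105 GB in tape 3; 95 GB remain.
Put 31 GB in tape 3; 64 GB remain.
Put 23 GB in tape 3; 41 GB remain.
Put 109 GB in tape 4; 91 GB remain.
Put 110 GB in tape 5; 90 GB remain.
Put 107 GB in tape 6; 93 GB remain.
Put 51 GB in tape 6; 42 GB remain.
Put 118 GB in tape 7; 82 GB remain.
Final tapes: [28,145,27] [131] [105,31,23] [109] [110] [107,51] [118].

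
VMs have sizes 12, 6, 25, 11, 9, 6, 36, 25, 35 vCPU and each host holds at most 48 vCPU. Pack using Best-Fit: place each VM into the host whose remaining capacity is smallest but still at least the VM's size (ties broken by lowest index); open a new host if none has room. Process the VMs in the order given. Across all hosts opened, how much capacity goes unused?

Put 12 vCPU in host 1; 36 vCPU remain.
Put 6 vCPU in host 1; 30 vCPU remain.
Put 25 vCPU in host 1; 5 vCPU remain.
Put 11 vCPU in host 2; 37 vCPU remain.
Put 9 vCPU in host 2; 28 vCPU remain.
Put 6 vCPU in host 2; 22 vCPU remain.
Put 36 vCPU in host 3; 12 vCPU remain.
Put 25 vCPU in host 4; 23 vCPU remain.
Put 35 vCPU in host 5; 13 vCPU remain.
5 hosts × 48 vCPU = 240 vCPU; used 165 vCPU; unused 75 vCPU.

75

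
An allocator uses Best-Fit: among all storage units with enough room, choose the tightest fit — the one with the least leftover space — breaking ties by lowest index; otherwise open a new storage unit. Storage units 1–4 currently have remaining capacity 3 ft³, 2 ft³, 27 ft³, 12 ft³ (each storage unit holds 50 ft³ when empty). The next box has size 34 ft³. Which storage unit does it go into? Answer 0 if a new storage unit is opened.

0

No storage unit has ≥ 34 ft³ free, so a new storage unit is opened.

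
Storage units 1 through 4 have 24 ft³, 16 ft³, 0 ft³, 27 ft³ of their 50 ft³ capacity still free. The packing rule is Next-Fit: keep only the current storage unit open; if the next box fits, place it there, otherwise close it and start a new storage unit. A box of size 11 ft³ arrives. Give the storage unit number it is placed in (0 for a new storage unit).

Next-Fit only looks at storage unit 4, which has 27 ft³ free.
11 ft³ fits there.

4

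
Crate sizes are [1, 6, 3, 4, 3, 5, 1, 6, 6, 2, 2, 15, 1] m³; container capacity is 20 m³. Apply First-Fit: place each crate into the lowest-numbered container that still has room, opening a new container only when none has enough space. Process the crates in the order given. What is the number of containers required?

Put 1 m³ in container 1; 19 m³ remain.
Put 6 m³ in container 1; 13 m³ remain.
Put 3 m³ in container 1; 10 m³ remain.
Put 4 m³ in container 1; 6 m³ remain.
Put 3 m³ in container 1; 3 m³ remain.
Put 5 m³ in container 2; 15 m³ remain.
Put 1 m³ in container 1; 2 m³ remain.
Put 6 m³ in container 2; 9 m³ remain.
Put 6 m³ in container 2; 3 m³ remain.
Put 2 m³ in container 1; 0 m³ remain.
Put 2 m³ in container 2; 1 m³ remain.
Put 15 m³ in container 3; 5 m³ remain.
Put 1 m³ in container 2; 0 m³ remain.
Final containers: [1,6,3,4,3,1,2] [5,6,6,2,1] [15].

3 containers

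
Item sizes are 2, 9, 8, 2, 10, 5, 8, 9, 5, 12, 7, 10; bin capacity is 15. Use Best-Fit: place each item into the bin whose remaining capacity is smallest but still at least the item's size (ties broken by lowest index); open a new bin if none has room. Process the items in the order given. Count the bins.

7

bin 1: place 2, 13 left
bin 1: place 9, 4 left
bin 2: place 8, 7 left
bin 1: place 2, 2 left
bin 3: place 10, 5 left
bin 3: place 5, 0 left
bin 4: place 8, 7 left
bin 5: place 9, 6 left
bin 5: place 5, 1 left
bin 6: place 12, 3 left
bin 2: place 7, 0 left
bin 7: place 10, 5 left
Final bins: [2,9,2] [8,7] [10,5] [8] [9,5] [12] [10].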